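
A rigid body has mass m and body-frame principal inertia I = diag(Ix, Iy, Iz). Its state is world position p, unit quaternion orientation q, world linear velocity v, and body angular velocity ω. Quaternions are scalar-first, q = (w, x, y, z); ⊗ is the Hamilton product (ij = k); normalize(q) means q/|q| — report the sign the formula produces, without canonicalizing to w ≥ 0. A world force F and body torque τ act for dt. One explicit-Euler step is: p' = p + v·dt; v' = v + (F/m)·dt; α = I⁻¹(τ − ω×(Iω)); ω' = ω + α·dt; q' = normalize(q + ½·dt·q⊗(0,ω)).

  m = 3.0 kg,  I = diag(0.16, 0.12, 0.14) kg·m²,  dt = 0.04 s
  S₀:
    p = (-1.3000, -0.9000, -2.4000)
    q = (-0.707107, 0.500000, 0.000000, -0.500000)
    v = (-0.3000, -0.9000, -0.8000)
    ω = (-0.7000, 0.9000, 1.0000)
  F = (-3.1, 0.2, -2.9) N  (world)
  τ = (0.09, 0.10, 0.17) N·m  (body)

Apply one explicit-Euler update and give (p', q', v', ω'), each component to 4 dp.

p' = (-1.3120, -0.9360, -2.4320)
q' = (-0.6898, 0.5187, -0.0157, -0.5049)
v' = (-0.3413, -0.8973, -0.8387)
ω' = (-0.6820, 0.9380, 1.0414)

a = (-1.0333, 0.0667, -0.9667)
p + v·dt = (-1.3120, -0.9360, -2.4320)
v' = v + a·dt = (-0.3413, -0.8973, -0.8387)
α = I⁻¹(τ − ω×Iω) = (0.4500, 0.9500, 1.0343)
new body rate ω' = (-0.6820, 0.9380, 1.0414)
2q̇ = q⊗(0,ω) = (0.8500000, 0.9449749, -0.7863963, -0.2571070)
q + ½dt·q⊗(0,ω), renormalized = (-0.6898, 0.5187, -0.0157, -0.5049)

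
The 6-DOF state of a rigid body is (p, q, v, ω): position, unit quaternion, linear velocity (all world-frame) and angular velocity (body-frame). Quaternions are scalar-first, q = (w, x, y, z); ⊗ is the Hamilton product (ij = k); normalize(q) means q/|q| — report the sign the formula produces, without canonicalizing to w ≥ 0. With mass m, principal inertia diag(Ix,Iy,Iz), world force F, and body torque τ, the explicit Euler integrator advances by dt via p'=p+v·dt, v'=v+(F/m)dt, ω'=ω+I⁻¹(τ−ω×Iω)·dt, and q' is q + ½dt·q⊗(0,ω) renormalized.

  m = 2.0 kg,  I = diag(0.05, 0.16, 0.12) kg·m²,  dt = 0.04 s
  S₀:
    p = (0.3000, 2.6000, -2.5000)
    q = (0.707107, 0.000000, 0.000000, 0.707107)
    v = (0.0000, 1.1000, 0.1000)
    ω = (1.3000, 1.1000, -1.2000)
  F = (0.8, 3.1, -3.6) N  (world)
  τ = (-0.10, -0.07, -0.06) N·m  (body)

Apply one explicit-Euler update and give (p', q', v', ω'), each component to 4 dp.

(τ − ω×Iω)/I = (-3.0560, -1.1200, -1.8108)
new body rate ω' = (1.1778, 1.0552, -1.2724)
Hamilton product q⊗(0,ω) = (0.8485284, 0.1414214, 1.6970568, -0.8485284)
q' = normalize(q + ½dt·q⊗(0,ω)) = (0.7234, 0.0028, 0.0339, 0.6895)
p' = p + v·dt = (0.3000, 2.6440, -2.4960)
new velocity v' = (0.0160, 1.1620, 0.0280)

p' = (0.3000, 2.6440, -2.4960)
q' = (0.7234, 0.0028, 0.0339, 0.6895)
v' = (0.0160, 1.1620, 0.0280)
ω' = (1.1778, 1.0552, -1.2724)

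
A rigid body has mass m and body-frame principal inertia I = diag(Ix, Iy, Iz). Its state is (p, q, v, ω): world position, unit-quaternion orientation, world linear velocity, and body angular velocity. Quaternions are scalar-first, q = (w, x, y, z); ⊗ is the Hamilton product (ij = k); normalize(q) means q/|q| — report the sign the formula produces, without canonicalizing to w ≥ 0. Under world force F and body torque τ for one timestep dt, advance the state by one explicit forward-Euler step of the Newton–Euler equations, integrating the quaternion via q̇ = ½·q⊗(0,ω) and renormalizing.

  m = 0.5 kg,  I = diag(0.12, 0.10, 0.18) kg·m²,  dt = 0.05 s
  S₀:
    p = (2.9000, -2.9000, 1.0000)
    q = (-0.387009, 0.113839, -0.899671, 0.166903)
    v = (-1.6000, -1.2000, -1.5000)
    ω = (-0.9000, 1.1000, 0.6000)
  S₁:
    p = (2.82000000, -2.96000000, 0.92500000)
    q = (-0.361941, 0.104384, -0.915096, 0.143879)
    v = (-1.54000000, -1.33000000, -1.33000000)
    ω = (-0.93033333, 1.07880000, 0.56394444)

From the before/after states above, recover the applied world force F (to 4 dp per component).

Δv = v₁−v₀ = (0.06000000, -0.13000000, 0.17000000)
applied force F = (0.6000, -1.3000, 1.7000)

F = (0.6000, -1.3000, 1.7000)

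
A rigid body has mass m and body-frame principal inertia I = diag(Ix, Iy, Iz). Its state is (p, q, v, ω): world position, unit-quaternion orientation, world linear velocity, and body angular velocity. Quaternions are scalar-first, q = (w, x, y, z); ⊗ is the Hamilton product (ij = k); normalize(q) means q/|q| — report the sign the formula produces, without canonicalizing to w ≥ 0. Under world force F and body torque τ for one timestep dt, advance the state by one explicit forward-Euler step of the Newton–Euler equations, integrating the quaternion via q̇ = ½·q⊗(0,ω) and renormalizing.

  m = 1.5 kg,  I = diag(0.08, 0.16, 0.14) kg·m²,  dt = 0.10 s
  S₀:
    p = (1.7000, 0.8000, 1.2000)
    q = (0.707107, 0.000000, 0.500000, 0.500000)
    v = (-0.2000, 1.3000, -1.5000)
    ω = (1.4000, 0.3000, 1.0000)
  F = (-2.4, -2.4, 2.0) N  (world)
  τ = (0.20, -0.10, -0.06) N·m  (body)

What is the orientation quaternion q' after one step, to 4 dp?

q' = (0.6720, 0.0667, 0.5435, 0.4985)

Hamilton product q⊗(0,ω) = (-0.6500000, 1.3399498, 0.9121321, 0.0071070)
updated quaternion q' = (0.6720, 0.0667, 0.5435, 0.4985)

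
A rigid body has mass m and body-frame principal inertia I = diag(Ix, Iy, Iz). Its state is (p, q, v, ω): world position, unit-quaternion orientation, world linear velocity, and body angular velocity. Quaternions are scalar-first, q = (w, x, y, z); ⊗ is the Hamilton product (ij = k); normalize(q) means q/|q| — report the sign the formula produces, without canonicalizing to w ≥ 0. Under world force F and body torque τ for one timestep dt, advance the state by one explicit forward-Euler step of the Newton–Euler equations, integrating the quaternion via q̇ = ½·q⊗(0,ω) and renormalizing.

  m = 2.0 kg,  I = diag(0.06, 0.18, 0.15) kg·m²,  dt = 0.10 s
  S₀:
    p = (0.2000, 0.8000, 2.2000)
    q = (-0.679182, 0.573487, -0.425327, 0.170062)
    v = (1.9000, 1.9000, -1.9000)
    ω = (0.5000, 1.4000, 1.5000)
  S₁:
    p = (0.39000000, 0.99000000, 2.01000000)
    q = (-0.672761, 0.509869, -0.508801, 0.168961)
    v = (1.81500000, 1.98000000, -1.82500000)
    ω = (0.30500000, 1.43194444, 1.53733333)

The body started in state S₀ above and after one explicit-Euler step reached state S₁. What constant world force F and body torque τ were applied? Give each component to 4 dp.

F = (-1.7000, 1.6000, 1.5000)
τ = (-0.1800, -0.0100, 0.1400)

Δv = v₁−v₀ = (-0.08500000, 0.08000000, 0.07500000)
F = m·Δv/dt = (-1.7000, 1.6000, 1.5000)
rate change Δω = (-0.19500000, 0.03194444, 0.03733333)
I·α + gyro = (-0.1800, -0.0100, 0.1400)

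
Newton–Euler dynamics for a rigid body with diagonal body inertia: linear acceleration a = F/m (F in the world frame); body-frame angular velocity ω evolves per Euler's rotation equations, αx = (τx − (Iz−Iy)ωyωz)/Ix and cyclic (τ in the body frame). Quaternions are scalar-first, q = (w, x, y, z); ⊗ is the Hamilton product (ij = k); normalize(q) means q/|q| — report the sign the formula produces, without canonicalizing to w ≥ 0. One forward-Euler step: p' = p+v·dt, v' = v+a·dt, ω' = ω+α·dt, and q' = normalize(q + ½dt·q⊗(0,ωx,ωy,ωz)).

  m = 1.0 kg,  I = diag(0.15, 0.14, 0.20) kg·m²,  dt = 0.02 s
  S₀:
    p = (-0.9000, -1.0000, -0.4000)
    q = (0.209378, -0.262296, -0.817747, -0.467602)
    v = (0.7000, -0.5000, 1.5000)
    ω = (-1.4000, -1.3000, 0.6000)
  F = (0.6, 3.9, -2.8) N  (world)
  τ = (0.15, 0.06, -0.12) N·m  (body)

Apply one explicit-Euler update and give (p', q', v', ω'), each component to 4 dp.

p' = (-0.8860, -1.0100, -0.3700)
q' = (0.1978, -0.2762, -0.8122, -0.4743)
v' = (0.7120, -0.4220, 1.4440)
ω' = (-1.3738, -1.2974, 0.5898)

linear accel F/m = (0.6000, 3.9000, -2.8000)
p' = p + v·dt = (-0.8860, -1.0100, -0.3700)
v' = v + a·dt = (0.7120, -0.4220, 1.4440)
gyro term ω×Iω = (-0.0468, 0.0420, -0.0182)
(τ − ω×Iω)/I = (1.3120, 0.1286, -0.5090)
ω' = ω + α·dt = (-1.3738, -1.2974, 0.5898)
Hamilton product q⊗(0,ω) = (-1.1497243, -1.3916600, 0.5398290, -0.6782342)
q + ½dt·q⊗(0,ω), renormalized = (0.1978, -0.2762, -0.8122, -0.4743)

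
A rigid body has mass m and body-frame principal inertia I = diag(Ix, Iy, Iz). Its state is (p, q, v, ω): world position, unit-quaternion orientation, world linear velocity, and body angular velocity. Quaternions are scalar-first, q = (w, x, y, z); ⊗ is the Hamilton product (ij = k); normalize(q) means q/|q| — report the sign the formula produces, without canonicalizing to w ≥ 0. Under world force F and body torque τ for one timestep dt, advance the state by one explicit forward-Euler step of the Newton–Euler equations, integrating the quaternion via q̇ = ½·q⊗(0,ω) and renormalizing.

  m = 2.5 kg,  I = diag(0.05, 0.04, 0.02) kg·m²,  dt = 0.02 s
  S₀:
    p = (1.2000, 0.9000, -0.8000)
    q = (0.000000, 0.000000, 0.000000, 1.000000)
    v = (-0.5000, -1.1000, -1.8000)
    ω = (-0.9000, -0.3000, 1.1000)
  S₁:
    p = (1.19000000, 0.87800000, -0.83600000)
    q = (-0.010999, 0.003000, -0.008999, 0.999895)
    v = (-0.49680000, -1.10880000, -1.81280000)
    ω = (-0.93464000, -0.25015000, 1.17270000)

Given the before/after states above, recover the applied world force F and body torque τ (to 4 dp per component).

Δω = ω₁−ω₀ = (-0.03464000, 0.04985000, 0.07270000)
ω₀×(Iω₀) = (0.0066, -0.0297, -0.0027)
τ = I·(Δω/dt) + ω₀×(Iω₀) = (-0.0800, 0.0700, 0.0700)
Δv = v₁−v₀ = (0.00320000, -0.00880000, -0.01280000)
F = m·Δv/dt = (0.4000, -1.1000, -1.6000)

F = (0.4000, -1.1000, -1.6000)
τ = (-0.0800, 0.0700, 0.0700)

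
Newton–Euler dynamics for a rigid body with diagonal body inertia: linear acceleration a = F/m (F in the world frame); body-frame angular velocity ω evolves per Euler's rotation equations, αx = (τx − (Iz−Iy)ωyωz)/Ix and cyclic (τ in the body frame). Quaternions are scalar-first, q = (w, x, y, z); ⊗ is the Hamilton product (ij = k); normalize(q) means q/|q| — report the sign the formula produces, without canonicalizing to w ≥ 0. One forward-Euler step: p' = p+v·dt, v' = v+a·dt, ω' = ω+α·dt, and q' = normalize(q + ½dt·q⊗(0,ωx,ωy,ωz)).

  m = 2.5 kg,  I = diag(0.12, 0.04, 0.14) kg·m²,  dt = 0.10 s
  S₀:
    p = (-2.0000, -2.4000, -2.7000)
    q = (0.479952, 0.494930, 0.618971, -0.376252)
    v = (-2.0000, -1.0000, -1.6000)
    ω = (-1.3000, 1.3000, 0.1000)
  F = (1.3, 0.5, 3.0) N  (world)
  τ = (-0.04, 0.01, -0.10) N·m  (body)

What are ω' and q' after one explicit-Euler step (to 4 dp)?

ω×(Iω) gyroscopic = (0.0130, 0.0026, 0.1352)
(τ − ω×Iω)/I = (-0.4417, 0.1850, -1.6800)
ω + α·dt = (-1.3442, 1.3185, -0.0680)
Hamilton product q⊗(0,ω) = (-0.1236281, -0.0729129, 1.0635722, 1.4960665)
q' = normalize(q + ½dt·q⊗(0,ω)) = (0.4718, 0.4892, 0.6693, -0.3002)

ω' = (-1.3442, 1.3185, -0.0680)
q' = (0.4718, 0.4892, 0.6693, -0.3002)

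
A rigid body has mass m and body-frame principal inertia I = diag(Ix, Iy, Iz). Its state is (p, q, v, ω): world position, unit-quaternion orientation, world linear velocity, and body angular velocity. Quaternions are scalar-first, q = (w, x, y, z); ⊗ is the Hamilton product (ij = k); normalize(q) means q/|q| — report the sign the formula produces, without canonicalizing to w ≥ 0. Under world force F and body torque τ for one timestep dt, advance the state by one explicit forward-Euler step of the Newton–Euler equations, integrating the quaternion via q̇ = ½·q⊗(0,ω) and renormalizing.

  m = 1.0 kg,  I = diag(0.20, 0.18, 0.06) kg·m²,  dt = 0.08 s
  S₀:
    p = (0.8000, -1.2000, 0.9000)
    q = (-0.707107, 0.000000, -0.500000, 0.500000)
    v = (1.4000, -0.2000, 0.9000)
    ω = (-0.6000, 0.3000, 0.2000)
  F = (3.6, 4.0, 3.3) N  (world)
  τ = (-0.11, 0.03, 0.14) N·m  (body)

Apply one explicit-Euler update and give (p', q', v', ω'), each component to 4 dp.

(τ − ω×Iω)/I = (-0.5140, 0.2600, 2.2733)
ω' = ω + α·dt = (-0.6411, 0.3208, 0.3819)
q⊗(0,ω) = (0.0500000, 0.1742642, -0.5121321, -0.4414214)
updated quaternion q' = (-0.7048, 0.0070, -0.5203, 0.4822)
linear accel F/m = (3.6000, 4.0000, 3.3000)
p' = p + v·dt = (0.9120, -1.2160, 0.9720)
v' = v + a·dt = (1.6880, 0.1200, 1.1640)

p' = (0.9120, -1.2160, 0.9720)
q' = (-0.7048, 0.0070, -0.5203, 0.4822)
v' = (1.6880, 0.1200, 1.1640)
ω' = (-0.6411, 0.3208, 0.3819)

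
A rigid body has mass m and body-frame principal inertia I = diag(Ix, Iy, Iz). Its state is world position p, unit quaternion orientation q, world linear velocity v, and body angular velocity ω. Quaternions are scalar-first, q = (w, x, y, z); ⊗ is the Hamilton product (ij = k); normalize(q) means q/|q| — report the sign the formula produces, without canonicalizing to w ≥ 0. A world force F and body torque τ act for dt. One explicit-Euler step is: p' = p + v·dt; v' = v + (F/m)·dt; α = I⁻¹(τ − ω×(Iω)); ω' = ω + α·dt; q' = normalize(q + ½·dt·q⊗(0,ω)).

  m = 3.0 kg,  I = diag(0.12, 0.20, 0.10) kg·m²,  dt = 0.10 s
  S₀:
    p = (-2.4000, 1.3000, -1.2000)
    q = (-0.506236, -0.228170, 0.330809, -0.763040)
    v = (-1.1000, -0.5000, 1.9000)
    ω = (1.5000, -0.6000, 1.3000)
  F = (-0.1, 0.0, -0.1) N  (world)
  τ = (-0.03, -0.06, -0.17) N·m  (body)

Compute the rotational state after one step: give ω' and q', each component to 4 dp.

ω' = (1.4100, -0.6495, 1.2020)
q' = (-0.4273, -0.2661, 0.3020, -0.8096)

gyro term ω×Iω = (0.0780, 0.0390, -0.0720)
α = I⁻¹(τ − ω×Iω) = (-0.9000, -0.4950, -0.9800)
ω' = ω + α·dt = (1.4100, -0.6495, 1.2020)
2q̇ = q⊗(0,ω) = (1.5326924, -0.7871263, -0.5441974, -1.0174183)
updated quaternion q' = (-0.4273, -0.2661, 0.3020, -0.8096)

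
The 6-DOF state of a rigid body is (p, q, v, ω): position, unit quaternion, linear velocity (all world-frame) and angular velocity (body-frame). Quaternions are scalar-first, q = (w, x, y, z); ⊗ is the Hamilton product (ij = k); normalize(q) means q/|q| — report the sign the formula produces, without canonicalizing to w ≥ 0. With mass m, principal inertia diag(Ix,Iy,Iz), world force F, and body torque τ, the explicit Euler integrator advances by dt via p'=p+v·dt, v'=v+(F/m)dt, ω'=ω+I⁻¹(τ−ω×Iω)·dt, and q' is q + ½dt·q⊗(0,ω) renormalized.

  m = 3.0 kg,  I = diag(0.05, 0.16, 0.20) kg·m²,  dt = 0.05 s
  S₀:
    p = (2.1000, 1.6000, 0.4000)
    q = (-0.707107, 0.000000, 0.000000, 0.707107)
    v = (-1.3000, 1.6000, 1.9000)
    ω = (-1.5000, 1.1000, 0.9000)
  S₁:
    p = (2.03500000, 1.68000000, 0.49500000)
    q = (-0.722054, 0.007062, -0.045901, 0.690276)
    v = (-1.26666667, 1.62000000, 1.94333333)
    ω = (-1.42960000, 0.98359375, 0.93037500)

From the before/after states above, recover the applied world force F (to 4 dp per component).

F = (2.0000, 1.2000, 2.6000)

Δv = v₁−v₀ = (0.03333333, 0.02000000, 0.04333333)
applied force F = (2.0000, 1.2000, 2.6000)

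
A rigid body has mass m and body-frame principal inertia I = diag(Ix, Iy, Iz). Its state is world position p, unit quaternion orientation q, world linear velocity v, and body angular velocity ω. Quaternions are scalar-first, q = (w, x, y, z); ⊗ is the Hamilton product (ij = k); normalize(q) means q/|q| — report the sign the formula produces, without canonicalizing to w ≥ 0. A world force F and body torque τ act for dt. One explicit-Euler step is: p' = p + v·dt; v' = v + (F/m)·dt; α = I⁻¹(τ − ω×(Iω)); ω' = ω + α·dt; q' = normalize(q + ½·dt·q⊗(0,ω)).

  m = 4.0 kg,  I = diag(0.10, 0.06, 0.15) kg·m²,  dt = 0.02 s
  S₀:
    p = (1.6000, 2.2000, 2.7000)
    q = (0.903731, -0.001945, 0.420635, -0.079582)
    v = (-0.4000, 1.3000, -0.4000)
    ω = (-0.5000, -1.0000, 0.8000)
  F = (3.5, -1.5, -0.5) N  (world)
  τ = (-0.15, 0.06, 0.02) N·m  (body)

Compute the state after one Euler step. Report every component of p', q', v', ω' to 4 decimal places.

(τ − ω×Iω)/I = (-0.7800, 0.6667, 0.2667)
ω + α·dt = (-0.5156, -0.9867, 0.8053)
Hamilton product q⊗(0,ω) = (0.4833281, -0.1949395, -0.8623840, 0.9352473)
q' = normalize(q + ½dt·q⊗(0,ω)) = (0.9085, -0.0039, 0.4120, -0.0702)
linear accel F/m = (0.8750, -0.3750, -0.1250)
p' = p + v·dt = (1.5920, 2.2260, 2.6920)
v + (F/m)dt = (-0.3825, 1.2925, -0.4025)

p' = (1.5920, 2.2260, 2.6920)
q' = (0.9085, -0.0039, 0.4120, -0.0702)
v' = (-0.3825, 1.2925, -0.4025)
ω' = (-0.5156, -0.9867, 0.8053)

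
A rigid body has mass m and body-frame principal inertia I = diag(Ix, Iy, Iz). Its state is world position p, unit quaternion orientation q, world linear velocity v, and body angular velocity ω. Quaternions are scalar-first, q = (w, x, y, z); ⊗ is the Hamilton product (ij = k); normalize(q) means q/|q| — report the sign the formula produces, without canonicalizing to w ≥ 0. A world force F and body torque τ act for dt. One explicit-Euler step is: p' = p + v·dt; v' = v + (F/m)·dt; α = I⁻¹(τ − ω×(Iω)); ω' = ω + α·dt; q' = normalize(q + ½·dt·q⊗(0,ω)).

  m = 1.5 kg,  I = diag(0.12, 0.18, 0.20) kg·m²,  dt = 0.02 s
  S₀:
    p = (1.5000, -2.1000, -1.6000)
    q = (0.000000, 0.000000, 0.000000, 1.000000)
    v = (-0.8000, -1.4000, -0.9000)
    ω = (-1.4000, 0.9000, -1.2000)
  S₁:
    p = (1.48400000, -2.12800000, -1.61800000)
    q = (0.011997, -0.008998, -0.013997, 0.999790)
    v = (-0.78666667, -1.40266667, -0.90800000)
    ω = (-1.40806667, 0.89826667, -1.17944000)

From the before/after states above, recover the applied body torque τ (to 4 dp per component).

τ = (-0.0700, -0.1500, 0.1300)

Δω = ω₁−ω₀ = (-0.00806667, -0.00173333, 0.02056000)
precession coupling = (-0.0216, -0.1344, -0.0756)
I·α + gyro = (-0.0700, -0.1500, 0.1300)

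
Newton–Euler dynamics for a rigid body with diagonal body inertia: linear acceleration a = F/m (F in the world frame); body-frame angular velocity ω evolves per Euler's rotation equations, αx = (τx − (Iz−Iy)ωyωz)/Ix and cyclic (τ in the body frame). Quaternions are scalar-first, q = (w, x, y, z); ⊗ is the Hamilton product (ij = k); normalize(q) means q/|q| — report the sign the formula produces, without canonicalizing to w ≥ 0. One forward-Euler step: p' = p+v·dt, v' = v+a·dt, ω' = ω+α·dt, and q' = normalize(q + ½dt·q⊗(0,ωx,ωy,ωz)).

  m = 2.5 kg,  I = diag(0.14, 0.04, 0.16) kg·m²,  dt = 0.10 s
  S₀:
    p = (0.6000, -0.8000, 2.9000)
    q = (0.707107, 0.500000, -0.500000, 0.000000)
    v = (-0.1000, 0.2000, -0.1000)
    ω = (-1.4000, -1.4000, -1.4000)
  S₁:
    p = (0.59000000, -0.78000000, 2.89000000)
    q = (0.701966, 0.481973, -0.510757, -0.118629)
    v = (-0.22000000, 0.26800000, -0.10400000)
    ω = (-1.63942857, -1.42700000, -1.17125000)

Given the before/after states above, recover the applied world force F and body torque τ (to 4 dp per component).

v₁ − v₀ = (-0.12000000, 0.06800000, -0.00400000)
applied force F = (-3.0000, 1.7000, -0.1000)
ω₁ − ω₀ = (-0.23942857, -0.02700000, 0.22875000)
applied torque τ = (-0.1000, -0.0500, 0.1700)

F = (-3.0000, 1.7000, -0.1000)
τ = (-0.1000, -0.0500, 0.1700)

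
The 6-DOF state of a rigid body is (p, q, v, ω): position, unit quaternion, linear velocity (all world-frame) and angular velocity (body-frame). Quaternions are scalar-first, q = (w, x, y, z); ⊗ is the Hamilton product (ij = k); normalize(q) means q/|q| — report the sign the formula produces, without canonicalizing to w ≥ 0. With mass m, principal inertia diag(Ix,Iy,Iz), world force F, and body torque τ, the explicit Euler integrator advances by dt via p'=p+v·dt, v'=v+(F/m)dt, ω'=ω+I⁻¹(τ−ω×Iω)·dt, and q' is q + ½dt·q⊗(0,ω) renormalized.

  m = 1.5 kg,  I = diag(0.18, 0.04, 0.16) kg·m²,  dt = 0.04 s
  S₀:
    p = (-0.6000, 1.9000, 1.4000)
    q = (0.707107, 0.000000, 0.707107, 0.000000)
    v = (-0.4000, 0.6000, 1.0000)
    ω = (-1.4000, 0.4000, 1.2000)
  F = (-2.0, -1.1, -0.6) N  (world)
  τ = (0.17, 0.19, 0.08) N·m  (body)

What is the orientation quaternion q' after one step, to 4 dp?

q' = (0.7010, -0.0028, 0.7123, 0.0367)

2q̇ = q⊗(0,ω) = (-0.2828428, -0.1414214, 0.2828428, 1.8384782)
q + ½dt·q⊗(0,ω), renormalized = (0.7010, -0.0028, 0.7123, 0.0367)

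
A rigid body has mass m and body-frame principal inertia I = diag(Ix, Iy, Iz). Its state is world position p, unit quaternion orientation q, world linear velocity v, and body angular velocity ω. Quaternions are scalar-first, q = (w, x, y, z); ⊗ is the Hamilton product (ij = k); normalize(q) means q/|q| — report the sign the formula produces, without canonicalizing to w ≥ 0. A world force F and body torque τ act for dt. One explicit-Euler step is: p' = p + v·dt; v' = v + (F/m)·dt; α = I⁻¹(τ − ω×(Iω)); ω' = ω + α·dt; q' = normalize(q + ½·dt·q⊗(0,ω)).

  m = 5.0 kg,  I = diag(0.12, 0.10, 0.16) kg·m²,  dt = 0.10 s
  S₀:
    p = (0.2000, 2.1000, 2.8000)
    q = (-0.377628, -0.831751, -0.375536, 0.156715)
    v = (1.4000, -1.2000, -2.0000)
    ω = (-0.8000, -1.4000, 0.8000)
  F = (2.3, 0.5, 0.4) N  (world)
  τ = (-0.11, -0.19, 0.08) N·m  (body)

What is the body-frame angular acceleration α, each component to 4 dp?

precession coupling ω×(Iω) = (-0.0672, 0.0256, -0.0224)
α = I⁻¹(τ − ω×Iω) = (-0.3567, -2.1560, 0.6400)

α = (-0.3567, -2.1560, 0.6400)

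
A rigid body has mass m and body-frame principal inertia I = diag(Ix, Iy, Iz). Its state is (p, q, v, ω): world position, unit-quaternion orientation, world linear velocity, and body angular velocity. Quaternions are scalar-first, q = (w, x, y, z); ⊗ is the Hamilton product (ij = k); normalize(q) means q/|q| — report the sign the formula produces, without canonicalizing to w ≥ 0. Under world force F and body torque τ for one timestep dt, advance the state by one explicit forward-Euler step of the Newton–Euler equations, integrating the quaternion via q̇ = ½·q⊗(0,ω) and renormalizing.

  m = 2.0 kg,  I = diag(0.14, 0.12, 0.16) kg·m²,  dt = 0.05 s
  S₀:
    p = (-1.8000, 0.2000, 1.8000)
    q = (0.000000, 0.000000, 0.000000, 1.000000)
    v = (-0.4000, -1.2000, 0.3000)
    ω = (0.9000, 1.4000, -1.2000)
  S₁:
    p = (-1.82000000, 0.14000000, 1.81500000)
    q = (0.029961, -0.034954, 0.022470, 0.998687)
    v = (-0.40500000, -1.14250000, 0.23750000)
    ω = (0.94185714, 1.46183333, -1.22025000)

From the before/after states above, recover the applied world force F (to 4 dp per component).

F = (-0.2000, 2.3000, -2.5000)

velocity change Δv = (-0.00500000, 0.05750000, -0.06250000)
m·(v₁−v₀)/dt = (-0.2000, 2.3000, -2.5000)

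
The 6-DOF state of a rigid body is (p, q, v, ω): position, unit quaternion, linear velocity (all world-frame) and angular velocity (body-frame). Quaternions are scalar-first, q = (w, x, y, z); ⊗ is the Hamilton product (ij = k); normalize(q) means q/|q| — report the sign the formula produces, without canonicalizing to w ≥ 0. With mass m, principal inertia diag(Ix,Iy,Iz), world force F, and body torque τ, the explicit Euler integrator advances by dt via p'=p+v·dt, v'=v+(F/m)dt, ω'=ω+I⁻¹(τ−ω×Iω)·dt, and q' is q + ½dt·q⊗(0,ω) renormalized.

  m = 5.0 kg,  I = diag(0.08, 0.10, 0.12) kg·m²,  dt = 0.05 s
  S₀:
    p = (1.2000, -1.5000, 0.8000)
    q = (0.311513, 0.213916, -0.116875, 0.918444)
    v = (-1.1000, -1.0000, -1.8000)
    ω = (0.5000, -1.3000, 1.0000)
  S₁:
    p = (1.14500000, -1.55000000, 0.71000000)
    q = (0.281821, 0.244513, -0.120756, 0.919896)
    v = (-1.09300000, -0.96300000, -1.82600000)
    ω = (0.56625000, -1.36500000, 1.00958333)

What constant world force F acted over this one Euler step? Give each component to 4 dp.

F = (0.7000, 3.7000, -2.6000)

Δv = v₁−v₀ = (0.00700000, 0.03700000, -0.02600000)
applied force F = (0.7000, 3.7000, -2.6000)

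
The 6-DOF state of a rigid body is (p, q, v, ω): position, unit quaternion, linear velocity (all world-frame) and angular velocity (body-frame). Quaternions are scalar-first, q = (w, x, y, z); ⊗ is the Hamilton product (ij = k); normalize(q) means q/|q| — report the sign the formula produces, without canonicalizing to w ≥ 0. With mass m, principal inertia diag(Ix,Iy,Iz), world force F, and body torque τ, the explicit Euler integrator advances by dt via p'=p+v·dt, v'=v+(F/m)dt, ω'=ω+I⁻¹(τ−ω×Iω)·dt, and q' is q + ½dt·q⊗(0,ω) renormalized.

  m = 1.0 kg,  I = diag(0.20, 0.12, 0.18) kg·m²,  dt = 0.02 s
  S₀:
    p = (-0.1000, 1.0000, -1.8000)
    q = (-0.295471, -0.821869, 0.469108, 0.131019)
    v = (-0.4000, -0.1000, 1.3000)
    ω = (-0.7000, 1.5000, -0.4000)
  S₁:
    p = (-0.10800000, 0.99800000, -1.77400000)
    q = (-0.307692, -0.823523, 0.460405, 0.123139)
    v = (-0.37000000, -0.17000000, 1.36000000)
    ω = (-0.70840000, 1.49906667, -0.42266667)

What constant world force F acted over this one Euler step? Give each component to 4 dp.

velocity change Δv = (0.03000000, -0.07000000, 0.06000000)
F = m·Δv/dt = (1.5000, -3.5000, 3.0000)

F = (1.5000, -3.5000, 3.0000)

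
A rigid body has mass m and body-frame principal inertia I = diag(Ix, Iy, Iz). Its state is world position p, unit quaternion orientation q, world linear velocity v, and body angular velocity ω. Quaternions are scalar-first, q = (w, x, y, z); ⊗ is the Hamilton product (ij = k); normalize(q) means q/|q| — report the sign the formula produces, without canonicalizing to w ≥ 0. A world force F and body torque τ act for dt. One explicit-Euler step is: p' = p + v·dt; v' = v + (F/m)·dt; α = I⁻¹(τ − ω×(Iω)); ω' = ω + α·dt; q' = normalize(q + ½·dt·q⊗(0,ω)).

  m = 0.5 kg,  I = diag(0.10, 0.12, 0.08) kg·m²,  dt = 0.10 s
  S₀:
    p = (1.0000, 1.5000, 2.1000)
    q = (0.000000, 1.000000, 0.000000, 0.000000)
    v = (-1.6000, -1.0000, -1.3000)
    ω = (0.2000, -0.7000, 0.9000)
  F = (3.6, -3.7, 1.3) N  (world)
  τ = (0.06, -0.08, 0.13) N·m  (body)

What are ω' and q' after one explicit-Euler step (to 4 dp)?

ω' = (0.2348, -0.7697, 1.0660)
q' = (-0.0100, 0.9983, -0.0449, -0.0349)

ω×(Iω) gyroscopic = (0.0252, 0.0036, -0.0028)
α = I⁻¹(τ − ω×Iω) = (0.3480, -0.6967, 1.6600)
ω' = ω + α·dt = (0.2348, -0.7697, 1.0660)
q⊗(0,ω) = (-0.2000000, 0.0000000, -0.9000000, -0.7000000)
q' = normalize(q + ½dt·q⊗(0,ω)) = (-0.0100, 0.9983, -0.0449, -0.0349)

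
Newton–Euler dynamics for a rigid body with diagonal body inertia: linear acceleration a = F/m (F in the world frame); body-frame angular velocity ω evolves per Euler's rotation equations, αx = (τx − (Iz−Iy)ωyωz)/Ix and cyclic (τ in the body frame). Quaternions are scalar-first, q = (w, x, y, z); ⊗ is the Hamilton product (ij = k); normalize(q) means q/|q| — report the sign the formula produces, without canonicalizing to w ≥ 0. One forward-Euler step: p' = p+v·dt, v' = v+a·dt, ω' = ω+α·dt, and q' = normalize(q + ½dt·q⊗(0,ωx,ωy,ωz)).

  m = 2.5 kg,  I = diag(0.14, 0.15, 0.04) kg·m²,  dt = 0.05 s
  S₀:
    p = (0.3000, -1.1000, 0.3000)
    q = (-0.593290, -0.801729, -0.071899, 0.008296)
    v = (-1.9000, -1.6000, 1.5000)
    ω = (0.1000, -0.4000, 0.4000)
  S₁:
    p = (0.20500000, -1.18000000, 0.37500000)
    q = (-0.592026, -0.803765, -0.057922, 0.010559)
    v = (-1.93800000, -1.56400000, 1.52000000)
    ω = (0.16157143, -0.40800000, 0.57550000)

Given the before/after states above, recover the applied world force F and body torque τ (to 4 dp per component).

F = (-1.9000, 1.8000, 1.0000)
τ = (0.1900, -0.0200, 0.1400)

v₁ − v₀ = (-0.03800000, 0.03600000, 0.02000000)
applied force F = (-1.9000, 1.8000, 1.0000)
rate change Δω = (0.06157143, -0.00800000, 0.17550000)
applied torque τ = (0.1900, -0.0200, 0.1400)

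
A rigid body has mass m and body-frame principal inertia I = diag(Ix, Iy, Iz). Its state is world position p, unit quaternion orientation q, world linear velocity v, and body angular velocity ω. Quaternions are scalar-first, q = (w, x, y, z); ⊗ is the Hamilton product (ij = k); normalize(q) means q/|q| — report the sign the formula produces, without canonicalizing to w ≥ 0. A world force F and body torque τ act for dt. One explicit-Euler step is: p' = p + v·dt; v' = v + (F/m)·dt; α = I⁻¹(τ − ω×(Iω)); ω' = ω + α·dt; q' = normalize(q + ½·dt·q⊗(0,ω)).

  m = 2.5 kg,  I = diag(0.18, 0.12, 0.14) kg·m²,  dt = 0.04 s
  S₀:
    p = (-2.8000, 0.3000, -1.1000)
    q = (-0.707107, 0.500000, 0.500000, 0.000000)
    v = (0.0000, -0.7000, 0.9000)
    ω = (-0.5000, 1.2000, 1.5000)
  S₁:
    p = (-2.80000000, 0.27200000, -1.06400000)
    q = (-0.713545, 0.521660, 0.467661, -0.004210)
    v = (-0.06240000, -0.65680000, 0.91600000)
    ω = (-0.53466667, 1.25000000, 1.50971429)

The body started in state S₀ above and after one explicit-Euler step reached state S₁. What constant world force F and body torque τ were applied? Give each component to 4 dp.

rate change Δω = (-0.03466667, 0.05000000, 0.00971429)
precession coupling = (0.0360, -0.0300, 0.0360)
applied torque τ = (-0.1200, 0.1200, 0.0700)
velocity change Δv = (-0.06240000, 0.04320000, 0.01600000)
applied force F = (-3.9000, 2.7000, 1.0000)

F = (-3.9000, 2.7000, 1.0000)
τ = (-0.1200, 0.1200, 0.0700)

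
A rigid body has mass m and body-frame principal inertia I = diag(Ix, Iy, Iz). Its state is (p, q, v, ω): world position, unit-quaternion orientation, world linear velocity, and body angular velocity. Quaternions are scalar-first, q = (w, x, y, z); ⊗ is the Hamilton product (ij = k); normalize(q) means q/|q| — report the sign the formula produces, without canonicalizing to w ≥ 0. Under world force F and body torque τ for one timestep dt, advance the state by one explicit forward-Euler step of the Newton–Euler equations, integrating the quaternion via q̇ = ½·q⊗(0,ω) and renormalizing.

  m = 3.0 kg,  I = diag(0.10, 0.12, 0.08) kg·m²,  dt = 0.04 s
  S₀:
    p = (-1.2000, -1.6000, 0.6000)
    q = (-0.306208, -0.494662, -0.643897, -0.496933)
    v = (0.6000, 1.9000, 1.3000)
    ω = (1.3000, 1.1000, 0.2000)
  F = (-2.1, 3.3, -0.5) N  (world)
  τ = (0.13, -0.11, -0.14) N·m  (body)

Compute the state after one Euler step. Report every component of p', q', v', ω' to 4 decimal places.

(τ − ω×Iω)/I = (1.3880, -0.9600, -2.1075)
ω' = ω + α·dt = (1.3555, 1.0616, 0.1157)
2q̇ = q⊗(0,ω) = (1.4507339, 0.0197765, -0.8839093, 0.2316963)
q + ½dt·q⊗(0,ω), renormalized = (-0.2770, -0.4940, -0.6612, -0.4920)
p' = p + v·dt = (-1.1760, -1.5240, 0.6520)
v' = v + a·dt = (0.5720, 1.9440, 1.2933)

p' = (-1.1760, -1.5240, 0.6520)
q' = (-0.2770, -0.4940, -0.6612, -0.4920)
v' = (0.5720, 1.9440, 1.2933)
ω' = (1.3555, 1.0616, 0.1157)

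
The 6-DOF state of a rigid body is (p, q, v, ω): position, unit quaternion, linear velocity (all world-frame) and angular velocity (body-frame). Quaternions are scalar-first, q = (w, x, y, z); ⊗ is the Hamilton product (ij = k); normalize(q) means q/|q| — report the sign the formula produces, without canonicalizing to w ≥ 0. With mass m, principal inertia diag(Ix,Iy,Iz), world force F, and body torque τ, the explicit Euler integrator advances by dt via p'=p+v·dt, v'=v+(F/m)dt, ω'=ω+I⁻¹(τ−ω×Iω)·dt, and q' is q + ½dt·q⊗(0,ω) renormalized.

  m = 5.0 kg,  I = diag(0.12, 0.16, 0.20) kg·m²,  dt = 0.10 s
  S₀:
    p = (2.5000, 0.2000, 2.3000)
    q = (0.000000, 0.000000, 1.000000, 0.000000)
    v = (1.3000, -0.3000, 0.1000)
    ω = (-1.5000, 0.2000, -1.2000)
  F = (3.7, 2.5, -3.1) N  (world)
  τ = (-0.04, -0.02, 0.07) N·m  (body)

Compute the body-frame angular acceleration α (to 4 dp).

α = (-0.2533, 0.7750, 0.4100)

ω×(Iω) gyroscopic = (-0.0096, -0.1440, -0.0120)
α = I⁻¹(τ − ω×Iω) = (-0.2533, 0.7750, 0.4100)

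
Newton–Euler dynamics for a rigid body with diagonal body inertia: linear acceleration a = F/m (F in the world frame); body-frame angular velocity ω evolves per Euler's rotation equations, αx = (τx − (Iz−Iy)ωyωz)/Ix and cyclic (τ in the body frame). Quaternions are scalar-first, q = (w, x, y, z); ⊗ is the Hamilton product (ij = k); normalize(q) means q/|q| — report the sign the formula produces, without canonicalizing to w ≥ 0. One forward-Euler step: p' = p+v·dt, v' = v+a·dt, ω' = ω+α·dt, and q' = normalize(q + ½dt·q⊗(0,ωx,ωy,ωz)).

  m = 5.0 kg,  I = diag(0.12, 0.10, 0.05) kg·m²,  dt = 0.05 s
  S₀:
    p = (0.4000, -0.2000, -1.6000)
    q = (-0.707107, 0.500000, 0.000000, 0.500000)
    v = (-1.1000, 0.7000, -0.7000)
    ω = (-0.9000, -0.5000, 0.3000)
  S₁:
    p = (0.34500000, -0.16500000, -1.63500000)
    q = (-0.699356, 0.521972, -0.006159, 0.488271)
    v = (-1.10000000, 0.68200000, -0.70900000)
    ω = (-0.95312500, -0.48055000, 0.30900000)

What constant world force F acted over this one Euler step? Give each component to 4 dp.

velocity change Δv = (0.00000000, -0.01800000, -0.00900000)
applied force F = (0.0000, -1.8000, -0.9000)

F = (0.0000, -1.8000, -0.9000)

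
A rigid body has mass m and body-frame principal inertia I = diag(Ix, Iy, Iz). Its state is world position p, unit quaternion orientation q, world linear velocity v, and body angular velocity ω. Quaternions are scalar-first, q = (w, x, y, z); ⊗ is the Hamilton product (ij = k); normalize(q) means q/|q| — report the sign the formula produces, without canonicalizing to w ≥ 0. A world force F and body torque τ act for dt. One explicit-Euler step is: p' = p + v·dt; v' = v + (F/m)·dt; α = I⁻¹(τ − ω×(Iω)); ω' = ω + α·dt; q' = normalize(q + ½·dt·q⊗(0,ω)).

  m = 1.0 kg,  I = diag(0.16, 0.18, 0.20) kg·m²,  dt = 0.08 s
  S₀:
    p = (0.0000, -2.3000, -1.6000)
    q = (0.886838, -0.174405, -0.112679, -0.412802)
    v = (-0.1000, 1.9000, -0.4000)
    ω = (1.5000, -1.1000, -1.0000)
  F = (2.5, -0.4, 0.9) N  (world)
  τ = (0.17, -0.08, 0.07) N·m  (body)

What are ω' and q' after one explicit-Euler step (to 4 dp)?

ω' = (1.5740, -1.1622, -0.9588)
q' = (0.8727, -0.1344, -0.1828, -0.4323)

ω×(Iω) gyroscopic = (0.0220, 0.0600, -0.0330)
angular accel α = (0.9250, -0.7778, 0.5150)
ω' = ω + α·dt = (1.5740, -1.1622, -0.9588)
q⊗(0,ω) = (-0.2751414, 0.9888538, -1.7691298, -0.5259740)
q + ½dt·q⊗(0,ω), renormalized = (0.8727, -0.1344, -0.1828, -0.4323)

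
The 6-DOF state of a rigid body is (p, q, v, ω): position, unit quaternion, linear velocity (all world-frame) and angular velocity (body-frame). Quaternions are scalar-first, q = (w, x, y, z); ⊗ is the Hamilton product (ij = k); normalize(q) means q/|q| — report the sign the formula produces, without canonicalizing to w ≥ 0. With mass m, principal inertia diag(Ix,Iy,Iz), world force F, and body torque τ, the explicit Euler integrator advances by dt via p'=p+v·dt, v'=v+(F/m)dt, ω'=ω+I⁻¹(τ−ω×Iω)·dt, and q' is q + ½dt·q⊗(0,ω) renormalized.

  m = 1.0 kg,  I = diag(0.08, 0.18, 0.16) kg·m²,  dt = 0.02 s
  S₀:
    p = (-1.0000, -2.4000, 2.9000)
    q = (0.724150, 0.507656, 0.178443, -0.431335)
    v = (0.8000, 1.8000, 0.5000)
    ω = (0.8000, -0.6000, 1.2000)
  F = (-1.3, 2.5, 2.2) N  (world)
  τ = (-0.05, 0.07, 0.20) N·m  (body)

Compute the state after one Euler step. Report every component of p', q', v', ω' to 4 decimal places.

a = F/m = (-1.3000, 2.5000, 2.2000)
new position p' = (-0.9840, -2.3640, 2.9100)
v + (F/m)dt = (0.7740, 1.8500, 0.5440)
α = I⁻¹(τ − ω×Iω) = (-0.8050, 0.8156, 1.5500)
ω + α·dt = (0.7839, -0.5837, 1.2310)
q⊗(0,ω) = (0.2185430, 0.5346506, -1.3887452, 0.4216320)
updated quaternion q' = (0.7262, 0.5129, 0.1645, -0.4271)

p' = (-0.9840, -2.3640, 2.9100)
q' = (0.7262, 0.5129, 0.1645, -0.4271)
v' = (0.7740, 1.8500, 0.5440)
ω' = (0.7839, -0.5837, 1.2310)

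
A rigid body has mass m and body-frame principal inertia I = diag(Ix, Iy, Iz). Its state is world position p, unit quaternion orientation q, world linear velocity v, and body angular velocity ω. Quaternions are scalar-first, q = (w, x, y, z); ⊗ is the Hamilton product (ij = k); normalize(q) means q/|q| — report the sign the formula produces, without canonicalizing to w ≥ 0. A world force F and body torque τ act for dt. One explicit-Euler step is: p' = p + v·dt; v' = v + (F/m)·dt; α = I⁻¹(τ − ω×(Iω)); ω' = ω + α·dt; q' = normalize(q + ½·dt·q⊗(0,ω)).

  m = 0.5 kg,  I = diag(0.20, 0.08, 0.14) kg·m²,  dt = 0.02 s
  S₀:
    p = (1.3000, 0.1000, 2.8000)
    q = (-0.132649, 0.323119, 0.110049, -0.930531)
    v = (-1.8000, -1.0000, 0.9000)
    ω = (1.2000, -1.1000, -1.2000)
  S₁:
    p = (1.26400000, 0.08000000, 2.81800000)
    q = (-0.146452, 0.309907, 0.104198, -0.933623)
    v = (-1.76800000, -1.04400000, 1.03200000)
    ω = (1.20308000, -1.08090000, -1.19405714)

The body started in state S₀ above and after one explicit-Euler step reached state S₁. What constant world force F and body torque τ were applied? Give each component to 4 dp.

Δω = ω₁−ω₀ = (0.00308000, 0.01910000, 0.00594286)
applied torque τ = (0.1100, -0.0100, 0.2000)
Δv = v₁−v₀ = (0.03200000, -0.04400000, 0.13200000)
applied force F = (0.8000, -1.1000, 3.3000)

F = (0.8000, -1.1000, 3.3000)
τ = (0.1100, -0.0100, 0.2000)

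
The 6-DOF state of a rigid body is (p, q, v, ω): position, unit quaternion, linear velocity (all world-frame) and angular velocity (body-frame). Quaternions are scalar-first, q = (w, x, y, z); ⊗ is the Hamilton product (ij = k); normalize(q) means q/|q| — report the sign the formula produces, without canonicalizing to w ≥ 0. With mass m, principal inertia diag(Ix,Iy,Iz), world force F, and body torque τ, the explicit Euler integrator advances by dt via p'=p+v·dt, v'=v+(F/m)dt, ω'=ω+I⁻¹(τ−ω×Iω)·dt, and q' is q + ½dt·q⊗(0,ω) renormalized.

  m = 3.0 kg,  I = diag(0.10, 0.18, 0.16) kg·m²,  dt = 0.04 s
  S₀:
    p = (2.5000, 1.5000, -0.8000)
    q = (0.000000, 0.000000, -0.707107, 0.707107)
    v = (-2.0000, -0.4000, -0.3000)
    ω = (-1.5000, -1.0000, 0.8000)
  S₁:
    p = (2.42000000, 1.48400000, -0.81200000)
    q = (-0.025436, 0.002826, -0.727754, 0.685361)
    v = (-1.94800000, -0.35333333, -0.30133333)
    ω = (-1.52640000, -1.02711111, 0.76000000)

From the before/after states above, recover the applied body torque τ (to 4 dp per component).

ω₁ − ω₀ = (-0.02640000, -0.02711111, -0.04000000)
applied torque τ = (-0.0500, -0.0500, -0.0400)

τ = (-0.0500, -0.0500, -0.0400)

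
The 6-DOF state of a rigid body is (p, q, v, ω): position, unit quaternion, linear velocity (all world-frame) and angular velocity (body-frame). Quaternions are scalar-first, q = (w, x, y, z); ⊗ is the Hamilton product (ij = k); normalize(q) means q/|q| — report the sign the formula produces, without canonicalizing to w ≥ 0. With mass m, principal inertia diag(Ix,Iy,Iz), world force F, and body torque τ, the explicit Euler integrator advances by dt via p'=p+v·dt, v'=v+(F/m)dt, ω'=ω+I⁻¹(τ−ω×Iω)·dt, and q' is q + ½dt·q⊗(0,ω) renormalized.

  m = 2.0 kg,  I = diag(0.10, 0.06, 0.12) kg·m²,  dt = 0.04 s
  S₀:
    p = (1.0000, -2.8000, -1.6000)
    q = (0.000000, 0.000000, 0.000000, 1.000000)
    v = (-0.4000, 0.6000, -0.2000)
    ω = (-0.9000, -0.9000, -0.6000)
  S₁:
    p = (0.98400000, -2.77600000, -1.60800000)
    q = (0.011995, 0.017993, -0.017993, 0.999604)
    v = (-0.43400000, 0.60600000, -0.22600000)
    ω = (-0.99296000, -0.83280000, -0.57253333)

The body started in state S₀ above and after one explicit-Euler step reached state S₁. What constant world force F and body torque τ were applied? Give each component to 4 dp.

ω₁ − ω₀ = (-0.09296000, 0.06720000, 0.02746667)
ω₀×(Iω₀) = (0.0324, -0.0108, -0.0324)
I·α + gyro = (-0.2000, 0.0900, 0.0500)
Δv = v₁−v₀ = (-0.03400000, 0.00600000, -0.02600000)
m·(v₁−v₀)/dt = (-1.7000, 0.3000, -1.3000)

F = (-1.7000, 0.3000, -1.3000)
τ = (-0.2000, 0.0900, 0.0500)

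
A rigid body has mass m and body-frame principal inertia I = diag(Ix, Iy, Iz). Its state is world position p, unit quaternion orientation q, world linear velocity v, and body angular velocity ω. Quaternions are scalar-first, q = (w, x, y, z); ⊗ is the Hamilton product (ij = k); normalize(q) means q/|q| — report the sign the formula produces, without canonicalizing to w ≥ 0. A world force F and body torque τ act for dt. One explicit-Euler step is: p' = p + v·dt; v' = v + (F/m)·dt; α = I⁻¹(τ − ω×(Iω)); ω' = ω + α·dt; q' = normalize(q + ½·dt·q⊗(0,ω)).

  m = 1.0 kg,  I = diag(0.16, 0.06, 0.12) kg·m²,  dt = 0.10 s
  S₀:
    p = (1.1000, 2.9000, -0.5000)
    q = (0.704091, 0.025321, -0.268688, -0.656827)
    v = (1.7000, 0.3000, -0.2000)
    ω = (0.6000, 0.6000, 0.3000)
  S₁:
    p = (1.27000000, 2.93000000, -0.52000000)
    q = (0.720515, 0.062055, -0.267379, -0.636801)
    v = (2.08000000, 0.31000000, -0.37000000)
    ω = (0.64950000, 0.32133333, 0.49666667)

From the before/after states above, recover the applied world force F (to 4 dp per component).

F = (3.8000, 0.1000, -1.7000)

velocity change Δv = (0.38000000, 0.01000000, -0.17000000)
F = m·Δv/dt = (3.8000, 0.1000, -1.7000)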